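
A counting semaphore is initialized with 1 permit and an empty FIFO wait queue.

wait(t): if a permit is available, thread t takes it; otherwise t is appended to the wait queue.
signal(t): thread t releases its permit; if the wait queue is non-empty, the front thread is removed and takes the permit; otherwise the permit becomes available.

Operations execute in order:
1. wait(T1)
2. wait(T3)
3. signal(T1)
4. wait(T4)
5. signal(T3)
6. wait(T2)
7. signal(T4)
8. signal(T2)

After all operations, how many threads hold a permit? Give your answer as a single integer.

Step 1: wait(T1) -> count=0 queue=[] holders={T1}
Step 2: wait(T3) -> count=0 queue=[T3] holders={T1}
Step 3: signal(T1) -> count=0 queue=[] holders={T3}
Step 4: wait(T4) -> count=0 queue=[T4] holders={T3}
Step 5: signal(T3) -> count=0 queue=[] holders={T4}
Step 6: wait(T2) -> count=0 queue=[T2] holders={T4}
Step 7: signal(T4) -> count=0 queue=[] holders={T2}
Step 8: signal(T2) -> count=1 queue=[] holders={none}
Final holders: {none} -> 0 thread(s)

Answer: 0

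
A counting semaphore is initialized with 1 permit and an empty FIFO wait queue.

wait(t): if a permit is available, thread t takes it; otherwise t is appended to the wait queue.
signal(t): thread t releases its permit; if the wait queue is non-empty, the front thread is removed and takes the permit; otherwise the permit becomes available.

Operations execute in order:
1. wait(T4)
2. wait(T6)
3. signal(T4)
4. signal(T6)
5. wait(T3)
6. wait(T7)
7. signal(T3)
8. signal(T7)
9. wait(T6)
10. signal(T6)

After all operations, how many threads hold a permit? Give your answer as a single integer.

Answer: 0

Derivation:
Step 1: wait(T4) -> count=0 queue=[] holders={T4}
Step 2: wait(T6) -> count=0 queue=[T6] holders={T4}
Step 3: signal(T4) -> count=0 queue=[] holders={T6}
Step 4: signal(T6) -> count=1 queue=[] holders={none}
Step 5: wait(T3) -> count=0 queue=[] holders={T3}
Step 6: wait(T7) -> count=0 queue=[T7] holders={T3}
Step 7: signal(T3) -> count=0 queue=[] holders={T7}
Step 8: signal(T7) -> count=1 queue=[] holders={none}
Step 9: wait(T6) -> count=0 queue=[] holders={T6}
Step 10: signal(T6) -> count=1 queue=[] holders={none}
Final holders: {none} -> 0 thread(s)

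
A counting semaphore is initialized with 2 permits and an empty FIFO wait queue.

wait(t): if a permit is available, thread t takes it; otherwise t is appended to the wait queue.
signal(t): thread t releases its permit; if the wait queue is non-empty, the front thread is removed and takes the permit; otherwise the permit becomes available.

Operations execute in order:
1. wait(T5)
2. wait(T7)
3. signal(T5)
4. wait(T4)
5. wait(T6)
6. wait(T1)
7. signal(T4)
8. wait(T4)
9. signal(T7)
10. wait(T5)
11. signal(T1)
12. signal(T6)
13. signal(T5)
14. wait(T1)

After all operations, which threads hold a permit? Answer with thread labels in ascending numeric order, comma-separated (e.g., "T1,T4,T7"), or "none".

Step 1: wait(T5) -> count=1 queue=[] holders={T5}
Step 2: wait(T7) -> count=0 queue=[] holders={T5,T7}
Step 3: signal(T5) -> count=1 queue=[] holders={T7}
Step 4: wait(T4) -> count=0 queue=[] holders={T4,T7}
Step 5: wait(T6) -> count=0 queue=[T6] holders={T4,T7}
Step 6: wait(T1) -> count=0 queue=[T6,T1] holders={T4,T7}
Step 7: signal(T4) -> count=0 queue=[T1] holders={T6,T7}
Step 8: wait(T4) -> count=0 queue=[T1,T4] holders={T6,T7}
Step 9: signal(T7) -> count=0 queue=[T4] holders={T1,T6}
Step 10: wait(T5) -> count=0 queue=[T4,T5] holders={T1,T6}
Step 11: signal(T1) -> count=0 queue=[T5] holders={T4,T6}
Step 12: signal(T6) -> count=0 queue=[] holders={T4,T5}
Step 13: signal(T5) -> count=1 queue=[] holders={T4}
Step 14: wait(T1) -> count=0 queue=[] holders={T1,T4}
Final holders: T1,T4

Answer: T1,T4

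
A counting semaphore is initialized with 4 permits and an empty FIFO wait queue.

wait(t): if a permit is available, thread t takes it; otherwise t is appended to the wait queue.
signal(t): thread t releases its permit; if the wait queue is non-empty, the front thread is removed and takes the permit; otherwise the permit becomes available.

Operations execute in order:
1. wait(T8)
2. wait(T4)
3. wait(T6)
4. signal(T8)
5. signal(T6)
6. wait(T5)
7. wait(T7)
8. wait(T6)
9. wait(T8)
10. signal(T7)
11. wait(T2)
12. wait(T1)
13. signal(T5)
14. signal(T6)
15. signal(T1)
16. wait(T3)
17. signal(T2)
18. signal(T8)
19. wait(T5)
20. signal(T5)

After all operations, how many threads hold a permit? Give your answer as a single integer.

Step 1: wait(T8) -> count=3 queue=[] holders={T8}
Step 2: wait(T4) -> count=2 queue=[] holders={T4,T8}
Step 3: wait(T6) -> count=1 queue=[] holders={T4,T6,T8}
Step 4: signal(T8) -> count=2 queue=[] holders={T4,T6}
Step 5: signal(T6) -> count=3 queue=[] holders={T4}
Step 6: wait(T5) -> count=2 queue=[] holders={T4,T5}
Step 7: wait(T7) -> count=1 queue=[] holders={T4,T5,T7}
Step 8: wait(T6) -> count=0 queue=[] holders={T4,T5,T6,T7}
Step 9: wait(T8) -> count=0 queue=[T8] holders={T4,T5,T6,T7}
Step 10: signal(T7) -> count=0 queue=[] holders={T4,T5,T6,T8}
Step 11: wait(T2) -> count=0 queue=[T2] holders={T4,T5,T6,T8}
Step 12: wait(T1) -> count=0 queue=[T2,T1] holders={T4,T5,T6,T8}
Step 13: signal(T5) -> count=0 queue=[T1] holders={T2,T4,T6,T8}
Step 14: signal(T6) -> count=0 queue=[] holders={T1,T2,T4,T8}
Step 15: signal(T1) -> count=1 queue=[] holders={T2,T4,T8}
Step 16: wait(T3) -> count=0 queue=[] holders={T2,T3,T4,T8}
Step 17: signal(T2) -> count=1 queue=[] holders={T3,T4,T8}
Step 18: signal(T8) -> count=2 queue=[] holders={T3,T4}
Step 19: wait(T5) -> count=1 queue=[] holders={T3,T4,T5}
Step 20: signal(T5) -> count=2 queue=[] holders={T3,T4}
Final holders: {T3,T4} -> 2 thread(s)

Answer: 2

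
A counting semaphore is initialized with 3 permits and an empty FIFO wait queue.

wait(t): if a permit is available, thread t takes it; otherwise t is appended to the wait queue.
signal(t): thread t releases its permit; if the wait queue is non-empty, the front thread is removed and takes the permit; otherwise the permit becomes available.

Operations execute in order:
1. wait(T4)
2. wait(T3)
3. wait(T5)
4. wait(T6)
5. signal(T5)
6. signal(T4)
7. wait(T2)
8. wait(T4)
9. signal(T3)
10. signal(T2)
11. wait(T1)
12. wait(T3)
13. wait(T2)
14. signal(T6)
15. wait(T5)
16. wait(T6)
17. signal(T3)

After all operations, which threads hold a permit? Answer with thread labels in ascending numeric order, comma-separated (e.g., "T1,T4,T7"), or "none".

Step 1: wait(T4) -> count=2 queue=[] holders={T4}
Step 2: wait(T3) -> count=1 queue=[] holders={T3,T4}
Step 3: wait(T5) -> count=0 queue=[] holders={T3,T4,T5}
Step 4: wait(T6) -> count=0 queue=[T6] holders={T3,T4,T5}
Step 5: signal(T5) -> count=0 queue=[] holders={T3,T4,T6}
Step 6: signal(T4) -> count=1 queue=[] holders={T3,T6}
Step 7: wait(T2) -> count=0 queue=[] holders={T2,T3,T6}
Step 8: wait(T4) -> count=0 queue=[T4] holders={T2,T3,T6}
Step 9: signal(T3) -> count=0 queue=[] holders={T2,T4,T6}
Step 10: signal(T2) -> count=1 queue=[] holders={T4,T6}
Step 11: wait(T1) -> count=0 queue=[] holders={T1,T4,T6}
Step 12: wait(T3) -> count=0 queue=[T3] holders={T1,T4,T6}
Step 13: wait(T2) -> count=0 queue=[T3,T2] holders={T1,T4,T6}
Step 14: signal(T6) -> count=0 queue=[T2] holders={T1,T3,T4}
Step 15: wait(T5) -> count=0 queue=[T2,T5] holders={T1,T3,T4}
Step 16: wait(T6) -> count=0 queue=[T2,T5,T6] holders={T1,T3,T4}
Step 17: signal(T3) -> count=0 queue=[T5,T6] holders={T1,T2,T4}
Final holders: T1,T2,T4

Answer: T1,T2,T4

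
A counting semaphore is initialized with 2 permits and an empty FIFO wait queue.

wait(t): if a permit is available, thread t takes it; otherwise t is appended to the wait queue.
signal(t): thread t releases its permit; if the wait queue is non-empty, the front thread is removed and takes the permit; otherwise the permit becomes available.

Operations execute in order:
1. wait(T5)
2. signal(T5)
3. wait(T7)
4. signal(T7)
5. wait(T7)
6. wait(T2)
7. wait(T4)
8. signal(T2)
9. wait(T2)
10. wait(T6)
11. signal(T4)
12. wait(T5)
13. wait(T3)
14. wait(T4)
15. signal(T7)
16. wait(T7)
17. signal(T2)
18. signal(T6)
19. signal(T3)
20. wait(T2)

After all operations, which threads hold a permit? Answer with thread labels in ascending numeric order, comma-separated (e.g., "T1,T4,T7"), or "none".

Answer: T4,T5

Derivation:
Step 1: wait(T5) -> count=1 queue=[] holders={T5}
Step 2: signal(T5) -> count=2 queue=[] holders={none}
Step 3: wait(T7) -> count=1 queue=[] holders={T7}
Step 4: signal(T7) -> count=2 queue=[] holders={none}
Step 5: wait(T7) -> count=1 queue=[] holders={T7}
Step 6: wait(T2) -> count=0 queue=[] holders={T2,T7}
Step 7: wait(T4) -> count=0 queue=[T4] holders={T2,T7}
Step 8: signal(T2) -> count=0 queue=[] holders={T4,T7}
Step 9: wait(T2) -> count=0 queue=[T2] holders={T4,T7}
Step 10: wait(T6) -> count=0 queue=[T2,T6] holders={T4,T7}
Step 11: signal(T4) -> count=0 queue=[T6] holders={T2,T7}
Step 12: wait(T5) -> count=0 queue=[T6,T5] holders={T2,T7}
Step 13: wait(T3) -> count=0 queue=[T6,T5,T3] holders={T2,T7}
Step 14: wait(T4) -> count=0 queue=[T6,T5,T3,T4] holders={T2,T7}
Step 15: signal(T7) -> count=0 queue=[T5,T3,T4] holders={T2,T6}
Step 16: wait(T7) -> count=0 queue=[T5,T3,T4,T7] holders={T2,T6}
Step 17: signal(T2) -> count=0 queue=[T3,T4,T7] holders={T5,T6}
Step 18: signal(T6) -> count=0 queue=[T4,T7] holders={T3,T5}
Step 19: signal(T3) -> count=0 queue=[T7] holders={T4,T5}
Step 20: wait(T2) -> count=0 queue=[T7,T2] holders={T4,T5}
Final holders: T4,T5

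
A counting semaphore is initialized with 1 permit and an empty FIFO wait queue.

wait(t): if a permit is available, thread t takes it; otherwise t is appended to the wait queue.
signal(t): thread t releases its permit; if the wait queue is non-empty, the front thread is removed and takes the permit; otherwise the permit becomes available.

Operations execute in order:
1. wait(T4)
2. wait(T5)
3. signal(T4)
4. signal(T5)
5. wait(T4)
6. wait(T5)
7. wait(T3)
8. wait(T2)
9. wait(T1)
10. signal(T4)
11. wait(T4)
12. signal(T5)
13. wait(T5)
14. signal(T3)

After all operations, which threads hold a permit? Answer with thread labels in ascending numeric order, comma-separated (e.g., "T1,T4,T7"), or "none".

Answer: T2

Derivation:
Step 1: wait(T4) -> count=0 queue=[] holders={T4}
Step 2: wait(T5) -> count=0 queue=[T5] holders={T4}
Step 3: signal(T4) -> count=0 queue=[] holders={T5}
Step 4: signal(T5) -> count=1 queue=[] holders={none}
Step 5: wait(T4) -> count=0 queue=[] holders={T4}
Step 6: wait(T5) -> count=0 queue=[T5] holders={T4}
Step 7: wait(T3) -> count=0 queue=[T5,T3] holders={T4}
Step 8: wait(T2) -> count=0 queue=[T5,T3,T2] holders={T4}
Step 9: wait(T1) -> count=0 queue=[T5,T3,T2,T1] holders={T4}
Step 10: signal(T4) -> count=0 queue=[T3,T2,T1] holders={T5}
Step 11: wait(T4) -> count=0 queue=[T3,T2,T1,T4] holders={T5}
Step 12: signal(T5) -> count=0 queue=[T2,T1,T4] holders={T3}
Step 13: wait(T5) -> count=0 queue=[T2,T1,T4,T5] holders={T3}
Step 14: signal(T3) -> count=0 queue=[T1,T4,T5] holders={T2}
Final holders: T2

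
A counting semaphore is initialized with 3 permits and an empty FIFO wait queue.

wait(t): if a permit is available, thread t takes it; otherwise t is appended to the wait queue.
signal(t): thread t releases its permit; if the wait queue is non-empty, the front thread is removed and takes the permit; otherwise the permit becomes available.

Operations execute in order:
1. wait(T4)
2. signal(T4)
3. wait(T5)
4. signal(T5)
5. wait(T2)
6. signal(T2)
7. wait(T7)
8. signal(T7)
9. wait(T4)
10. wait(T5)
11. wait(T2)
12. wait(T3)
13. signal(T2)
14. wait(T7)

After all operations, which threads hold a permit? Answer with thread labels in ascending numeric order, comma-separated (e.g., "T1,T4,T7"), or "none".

Answer: T3,T4,T5

Derivation:
Step 1: wait(T4) -> count=2 queue=[] holders={T4}
Step 2: signal(T4) -> count=3 queue=[] holders={none}
Step 3: wait(T5) -> count=2 queue=[] holders={T5}
Step 4: signal(T5) -> count=3 queue=[] holders={none}
Step 5: wait(T2) -> count=2 queue=[] holders={T2}
Step 6: signal(T2) -> count=3 queue=[] holders={none}
Step 7: wait(T7) -> count=2 queue=[] holders={T7}
Step 8: signal(T7) -> count=3 queue=[] holders={none}
Step 9: wait(T4) -> count=2 queue=[] holders={T4}
Step 10: wait(T5) -> count=1 queue=[] holders={T4,T5}
Step 11: wait(T2) -> count=0 queue=[] holders={T2,T4,T5}
Step 12: wait(T3) -> count=0 queue=[T3] holders={T2,T4,T5}
Step 13: signal(T2) -> count=0 queue=[] holders={T3,T4,T5}
Step 14: wait(T7) -> count=0 queue=[T7] holders={T3,T4,T5}
Final holders: T3,T4,T5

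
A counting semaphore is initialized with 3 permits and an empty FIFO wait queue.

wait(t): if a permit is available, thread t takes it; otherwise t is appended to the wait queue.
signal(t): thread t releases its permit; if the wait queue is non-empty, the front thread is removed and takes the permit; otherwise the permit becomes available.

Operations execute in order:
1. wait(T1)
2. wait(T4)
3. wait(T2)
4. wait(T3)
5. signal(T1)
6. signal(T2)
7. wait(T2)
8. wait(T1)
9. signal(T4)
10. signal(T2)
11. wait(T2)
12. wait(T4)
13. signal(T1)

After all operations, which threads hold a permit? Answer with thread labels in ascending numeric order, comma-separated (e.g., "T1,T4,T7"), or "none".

Step 1: wait(T1) -> count=2 queue=[] holders={T1}
Step 2: wait(T4) -> count=1 queue=[] holders={T1,T4}
Step 3: wait(T2) -> count=0 queue=[] holders={T1,T2,T4}
Step 4: wait(T3) -> count=0 queue=[T3] holders={T1,T2,T4}
Step 5: signal(T1) -> count=0 queue=[] holders={T2,T3,T4}
Step 6: signal(T2) -> count=1 queue=[] holders={T3,T4}
Step 7: wait(T2) -> count=0 queue=[] holders={T2,T3,T4}
Step 8: wait(T1) -> count=0 queue=[T1] holders={T2,T3,T4}
Step 9: signal(T4) -> count=0 queue=[] holders={T1,T2,T3}
Step 10: signal(T2) -> count=1 queue=[] holders={T1,T3}
Step 11: wait(T2) -> count=0 queue=[] holders={T1,T2,T3}
Step 12: wait(T4) -> count=0 queue=[T4] holders={T1,T2,T3}
Step 13: signal(T1) -> count=0 queue=[] holders={T2,T3,T4}
Final holders: T2,T3,T4

Answer: T2,T3,T4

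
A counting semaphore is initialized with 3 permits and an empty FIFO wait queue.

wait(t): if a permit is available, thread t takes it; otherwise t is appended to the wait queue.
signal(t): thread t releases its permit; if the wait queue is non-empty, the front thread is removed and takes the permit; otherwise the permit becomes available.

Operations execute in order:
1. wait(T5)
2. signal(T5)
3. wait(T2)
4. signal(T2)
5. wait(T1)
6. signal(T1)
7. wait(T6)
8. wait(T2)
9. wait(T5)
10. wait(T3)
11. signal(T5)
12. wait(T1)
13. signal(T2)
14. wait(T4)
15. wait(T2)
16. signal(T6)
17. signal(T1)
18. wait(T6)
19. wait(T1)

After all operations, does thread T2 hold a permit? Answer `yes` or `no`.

Step 1: wait(T5) -> count=2 queue=[] holders={T5}
Step 2: signal(T5) -> count=3 queue=[] holders={none}
Step 3: wait(T2) -> count=2 queue=[] holders={T2}
Step 4: signal(T2) -> count=3 queue=[] holders={none}
Step 5: wait(T1) -> count=2 queue=[] holders={T1}
Step 6: signal(T1) -> count=3 queue=[] holders={none}
Step 7: wait(T6) -> count=2 queue=[] holders={T6}
Step 8: wait(T2) -> count=1 queue=[] holders={T2,T6}
Step 9: wait(T5) -> count=0 queue=[] holders={T2,T5,T6}
Step 10: wait(T3) -> count=0 queue=[T3] holders={T2,T5,T6}
Step 11: signal(T5) -> count=0 queue=[] holders={T2,T3,T6}
Step 12: wait(T1) -> count=0 queue=[T1] holders={T2,T3,T6}
Step 13: signal(T2) -> count=0 queue=[] holders={T1,T3,T6}
Step 14: wait(T4) -> count=0 queue=[T4] holders={T1,T3,T6}
Step 15: wait(T2) -> count=0 queue=[T4,T2] holders={T1,T3,T6}
Step 16: signal(T6) -> count=0 queue=[T2] holders={T1,T3,T4}
Step 17: signal(T1) -> count=0 queue=[] holders={T2,T3,T4}
Step 18: wait(T6) -> count=0 queue=[T6] holders={T2,T3,T4}
Step 19: wait(T1) -> count=0 queue=[T6,T1] holders={T2,T3,T4}
Final holders: {T2,T3,T4} -> T2 in holders

Answer: yes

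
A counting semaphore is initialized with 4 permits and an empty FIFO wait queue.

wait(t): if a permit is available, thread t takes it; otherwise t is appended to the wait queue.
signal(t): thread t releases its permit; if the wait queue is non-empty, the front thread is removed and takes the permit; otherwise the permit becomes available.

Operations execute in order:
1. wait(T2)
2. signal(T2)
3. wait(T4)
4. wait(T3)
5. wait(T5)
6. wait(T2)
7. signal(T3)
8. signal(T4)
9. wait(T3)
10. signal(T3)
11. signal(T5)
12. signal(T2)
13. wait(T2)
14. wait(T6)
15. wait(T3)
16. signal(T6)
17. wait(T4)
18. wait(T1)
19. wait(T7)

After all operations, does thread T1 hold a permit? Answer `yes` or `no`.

Step 1: wait(T2) -> count=3 queue=[] holders={T2}
Step 2: signal(T2) -> count=4 queue=[] holders={none}
Step 3: wait(T4) -> count=3 queue=[] holders={T4}
Step 4: wait(T3) -> count=2 queue=[] holders={T3,T4}
Step 5: wait(T5) -> count=1 queue=[] holders={T3,T4,T5}
Step 6: wait(T2) -> count=0 queue=[] holders={T2,T3,T4,T5}
Step 7: signal(T3) -> count=1 queue=[] holders={T2,T4,T5}
Step 8: signal(T4) -> count=2 queue=[] holders={T2,T5}
Step 9: wait(T3) -> count=1 queue=[] holders={T2,T3,T5}
Step 10: signal(T3) -> count=2 queue=[] holders={T2,T5}
Step 11: signal(T5) -> count=3 queue=[] holders={T2}
Step 12: signal(T2) -> count=4 queue=[] holders={none}
Step 13: wait(T2) -> count=3 queue=[] holders={T2}
Step 14: wait(T6) -> count=2 queue=[] holders={T2,T6}
Step 15: wait(T3) -> count=1 queue=[] holders={T2,T3,T6}
Step 16: signal(T6) -> count=2 queue=[] holders={T2,T3}
Step 17: wait(T4) -> count=1 queue=[] holders={T2,T3,T4}
Step 18: wait(T1) -> count=0 queue=[] holders={T1,T2,T3,T4}
Step 19: wait(T7) -> count=0 queue=[T7] holders={T1,T2,T3,T4}
Final holders: {T1,T2,T3,T4} -> T1 in holders

Answer: yes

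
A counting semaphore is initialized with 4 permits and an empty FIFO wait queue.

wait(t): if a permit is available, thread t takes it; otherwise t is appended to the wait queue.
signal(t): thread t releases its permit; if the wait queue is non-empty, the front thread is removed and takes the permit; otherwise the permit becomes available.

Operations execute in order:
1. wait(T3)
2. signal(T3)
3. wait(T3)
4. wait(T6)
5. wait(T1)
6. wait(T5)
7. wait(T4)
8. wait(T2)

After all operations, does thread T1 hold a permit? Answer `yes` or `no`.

Answer: yes

Derivation:
Step 1: wait(T3) -> count=3 queue=[] holders={T3}
Step 2: signal(T3) -> count=4 queue=[] holders={none}
Step 3: wait(T3) -> count=3 queue=[] holders={T3}
Step 4: wait(T6) -> count=2 queue=[] holders={T3,T6}
Step 5: wait(T1) -> count=1 queue=[] holders={T1,T3,T6}
Step 6: wait(T5) -> count=0 queue=[] holders={T1,T3,T5,T6}
Step 7: wait(T4) -> count=0 queue=[T4] holders={T1,T3,T5,T6}
Step 8: wait(T2) -> count=0 queue=[T4,T2] holders={T1,T3,T5,T6}
Final holders: {T1,T3,T5,T6} -> T1 in holders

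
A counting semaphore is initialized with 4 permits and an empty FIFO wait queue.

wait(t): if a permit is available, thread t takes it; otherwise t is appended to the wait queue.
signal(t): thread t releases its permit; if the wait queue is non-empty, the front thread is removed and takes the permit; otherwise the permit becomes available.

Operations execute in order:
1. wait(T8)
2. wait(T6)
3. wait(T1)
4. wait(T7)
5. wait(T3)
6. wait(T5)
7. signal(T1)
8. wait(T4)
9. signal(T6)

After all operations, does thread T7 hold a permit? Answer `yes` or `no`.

Step 1: wait(T8) -> count=3 queue=[] holders={T8}
Step 2: wait(T6) -> count=2 queue=[] holders={T6,T8}
Step 3: wait(T1) -> count=1 queue=[] holders={T1,T6,T8}
Step 4: wait(T7) -> count=0 queue=[] holders={T1,T6,T7,T8}
Step 5: wait(T3) -> count=0 queue=[T3] holders={T1,T6,T7,T8}
Step 6: wait(T5) -> count=0 queue=[T3,T5] holders={T1,T6,T7,T8}
Step 7: signal(T1) -> count=0 queue=[T5] holders={T3,T6,T7,T8}
Step 8: wait(T4) -> count=0 queue=[T5,T4] holders={T3,T6,T7,T8}
Step 9: signal(T6) -> count=0 queue=[T4] holders={T3,T5,T7,T8}
Final holders: {T3,T5,T7,T8} -> T7 in holders

Answer: yes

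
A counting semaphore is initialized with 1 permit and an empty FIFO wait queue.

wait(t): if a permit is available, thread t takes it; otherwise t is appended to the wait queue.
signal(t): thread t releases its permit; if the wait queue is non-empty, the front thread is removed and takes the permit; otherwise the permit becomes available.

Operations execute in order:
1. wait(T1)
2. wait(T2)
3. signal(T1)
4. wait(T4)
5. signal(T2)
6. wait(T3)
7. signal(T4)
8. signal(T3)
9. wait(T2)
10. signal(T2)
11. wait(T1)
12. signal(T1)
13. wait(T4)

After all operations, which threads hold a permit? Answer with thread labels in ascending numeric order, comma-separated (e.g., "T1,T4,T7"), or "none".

Answer: T4

Derivation:
Step 1: wait(T1) -> count=0 queue=[] holders={T1}
Step 2: wait(T2) -> count=0 queue=[T2] holders={T1}
Step 3: signal(T1) -> count=0 queue=[] holders={T2}
Step 4: wait(T4) -> count=0 queue=[T4] holders={T2}
Step 5: signal(T2) -> count=0 queue=[] holders={T4}
Step 6: wait(T3) -> count=0 queue=[T3] holders={T4}
Step 7: signal(T4) -> count=0 queue=[] holders={T3}
Step 8: signal(T3) -> count=1 queue=[] holders={none}
Step 9: wait(T2) -> count=0 queue=[] holders={T2}
Step 10: signal(T2) -> count=1 queue=[] holders={none}
Step 11: wait(T1) -> count=0 queue=[] holders={T1}
Step 12: signal(T1) -> count=1 queue=[] holders={none}
Step 13: wait(T4) -> count=0 queue=[] holders={T4}
Final holders: T4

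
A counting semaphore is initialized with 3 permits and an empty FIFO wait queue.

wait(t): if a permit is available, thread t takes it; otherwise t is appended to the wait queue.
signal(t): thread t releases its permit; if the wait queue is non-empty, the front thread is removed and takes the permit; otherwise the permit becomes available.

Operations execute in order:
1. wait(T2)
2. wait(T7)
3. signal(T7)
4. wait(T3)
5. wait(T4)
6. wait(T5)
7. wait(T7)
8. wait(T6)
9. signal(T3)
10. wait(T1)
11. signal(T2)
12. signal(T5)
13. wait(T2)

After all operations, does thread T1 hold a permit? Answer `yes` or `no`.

Answer: no

Derivation:
Step 1: wait(T2) -> count=2 queue=[] holders={T2}
Step 2: wait(T7) -> count=1 queue=[] holders={T2,T7}
Step 3: signal(T7) -> count=2 queue=[] holders={T2}
Step 4: wait(T3) -> count=1 queue=[] holders={T2,T3}
Step 5: wait(T4) -> count=0 queue=[] holders={T2,T3,T4}
Step 6: wait(T5) -> count=0 queue=[T5] holders={T2,T3,T4}
Step 7: wait(T7) -> count=0 queue=[T5,T7] holders={T2,T3,T4}
Step 8: wait(T6) -> count=0 queue=[T5,T7,T6] holders={T2,T3,T4}
Step 9: signal(T3) -> count=0 queue=[T7,T6] holders={T2,T4,T5}
Step 10: wait(T1) -> count=0 queue=[T7,T6,T1] holders={T2,T4,T5}
Step 11: signal(T2) -> count=0 queue=[T6,T1] holders={T4,T5,T7}
Step 12: signal(T5) -> count=0 queue=[T1] holders={T4,T6,T7}
Step 13: wait(T2) -> count=0 queue=[T1,T2] holders={T4,T6,T7}
Final holders: {T4,T6,T7} -> T1 not in holders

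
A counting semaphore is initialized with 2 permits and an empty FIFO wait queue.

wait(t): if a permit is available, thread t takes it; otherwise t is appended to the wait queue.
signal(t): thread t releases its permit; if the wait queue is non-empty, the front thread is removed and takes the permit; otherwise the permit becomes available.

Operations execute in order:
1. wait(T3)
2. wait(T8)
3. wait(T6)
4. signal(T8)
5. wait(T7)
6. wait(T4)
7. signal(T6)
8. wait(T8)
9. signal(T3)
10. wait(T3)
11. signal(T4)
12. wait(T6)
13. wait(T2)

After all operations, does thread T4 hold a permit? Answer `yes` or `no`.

Answer: no

Derivation:
Step 1: wait(T3) -> count=1 queue=[] holders={T3}
Step 2: wait(T8) -> count=0 queue=[] holders={T3,T8}
Step 3: wait(T6) -> count=0 queue=[T6] holders={T3,T8}
Step 4: signal(T8) -> count=0 queue=[] holders={T3,T6}
Step 5: wait(T7) -> count=0 queue=[T7] holders={T3,T6}
Step 6: wait(T4) -> count=0 queue=[T7,T4] holders={T3,T6}
Step 7: signal(T6) -> count=0 queue=[T4] holders={T3,T7}
Step 8: wait(T8) -> count=0 queue=[T4,T8] holders={T3,T7}
Step 9: signal(T3) -> count=0 queue=[T8] holders={T4,T7}
Step 10: wait(T3) -> count=0 queue=[T8,T3] holders={T4,T7}
Step 11: signal(T4) -> count=0 queue=[T3] holders={T7,T8}
Step 12: wait(T6) -> count=0 queue=[T3,T6] holders={T7,T8}
Step 13: wait(T2) -> count=0 queue=[T3,T6,T2] holders={T7,T8}
Final holders: {T7,T8} -> T4 not in holders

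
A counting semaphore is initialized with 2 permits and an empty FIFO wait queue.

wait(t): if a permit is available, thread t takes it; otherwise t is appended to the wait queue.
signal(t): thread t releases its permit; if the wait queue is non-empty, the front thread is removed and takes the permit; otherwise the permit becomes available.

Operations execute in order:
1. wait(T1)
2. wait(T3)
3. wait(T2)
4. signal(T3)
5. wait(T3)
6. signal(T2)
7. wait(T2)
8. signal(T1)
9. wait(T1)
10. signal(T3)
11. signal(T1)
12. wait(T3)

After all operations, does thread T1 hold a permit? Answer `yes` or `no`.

Step 1: wait(T1) -> count=1 queue=[] holders={T1}
Step 2: wait(T3) -> count=0 queue=[] holders={T1,T3}
Step 3: wait(T2) -> count=0 queue=[T2] holders={T1,T3}
Step 4: signal(T3) -> count=0 queue=[] holders={T1,T2}
Step 5: wait(T3) -> count=0 queue=[T3] holders={T1,T2}
Step 6: signal(T2) -> count=0 queue=[] holders={T1,T3}
Step 7: wait(T2) -> count=0 queue=[T2] holders={T1,T3}
Step 8: signal(T1) -> count=0 queue=[] holders={T2,T3}
Step 9: wait(T1) -> count=0 queue=[T1] holders={T2,T3}
Step 10: signal(T3) -> count=0 queue=[] holders={T1,T2}
Step 11: signal(T1) -> count=1 queue=[] holders={T2}
Step 12: wait(T3) -> count=0 queue=[] holders={T2,T3}
Final holders: {T2,T3} -> T1 not in holders

Answer: no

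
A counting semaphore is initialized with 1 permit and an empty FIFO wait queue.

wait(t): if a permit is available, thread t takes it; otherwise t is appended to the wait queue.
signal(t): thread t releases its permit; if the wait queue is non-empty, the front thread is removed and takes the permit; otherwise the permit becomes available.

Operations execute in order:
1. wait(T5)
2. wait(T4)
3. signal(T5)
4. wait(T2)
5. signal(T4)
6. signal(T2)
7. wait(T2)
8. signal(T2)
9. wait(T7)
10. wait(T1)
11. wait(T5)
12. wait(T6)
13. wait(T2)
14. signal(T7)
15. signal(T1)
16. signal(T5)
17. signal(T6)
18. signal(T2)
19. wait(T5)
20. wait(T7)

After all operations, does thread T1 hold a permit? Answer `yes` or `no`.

Answer: no

Derivation:
Step 1: wait(T5) -> count=0 queue=[] holders={T5}
Step 2: wait(T4) -> count=0 queue=[T4] holders={T5}
Step 3: signal(T5) -> count=0 queue=[] holders={T4}
Step 4: wait(T2) -> count=0 queue=[T2] holders={T4}
Step 5: signal(T4) -> count=0 queue=[] holders={T2}
Step 6: signal(T2) -> count=1 queue=[] holders={none}
Step 7: wait(T2) -> count=0 queue=[] holders={T2}
Step 8: signal(T2) -> count=1 queue=[] holders={none}
Step 9: wait(T7) -> count=0 queue=[] holders={T7}
Step 10: wait(T1) -> count=0 queue=[T1] holders={T7}
Step 11: wait(T5) -> count=0 queue=[T1,T5] holders={T7}
Step 12: wait(T6) -> count=0 queue=[T1,T5,T6] holders={T7}
Step 13: wait(T2) -> count=0 queue=[T1,T5,T6,T2] holders={T7}
Step 14: signal(T7) -> count=0 queue=[T5,T6,T2] holders={T1}
Step 15: signal(T1) -> count=0 queue=[T6,T2] holders={T5}
Step 16: signal(T5) -> count=0 queue=[T2] holders={T6}
Step 17: signal(T6) -> count=0 queue=[] holders={T2}
Step 18: signal(T2) -> count=1 queue=[] holders={none}
Step 19: wait(T5) -> count=0 queue=[] holders={T5}
Step 20: wait(T7) -> count=0 queue=[T7] holders={T5}
Final holders: {T5} -> T1 not in holders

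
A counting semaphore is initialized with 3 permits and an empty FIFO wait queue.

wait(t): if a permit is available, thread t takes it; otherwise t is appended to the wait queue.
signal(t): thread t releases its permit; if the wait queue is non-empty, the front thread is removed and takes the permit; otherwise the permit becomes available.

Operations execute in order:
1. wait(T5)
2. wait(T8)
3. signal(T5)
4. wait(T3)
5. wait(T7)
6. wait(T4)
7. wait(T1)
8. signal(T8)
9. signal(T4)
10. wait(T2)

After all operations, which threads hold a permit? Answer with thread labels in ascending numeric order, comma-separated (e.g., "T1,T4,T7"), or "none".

Step 1: wait(T5) -> count=2 queue=[] holders={T5}
Step 2: wait(T8) -> count=1 queue=[] holders={T5,T8}
Step 3: signal(T5) -> count=2 queue=[] holders={T8}
Step 4: wait(T3) -> count=1 queue=[] holders={T3,T8}
Step 5: wait(T7) -> count=0 queue=[] holders={T3,T7,T8}
Step 6: wait(T4) -> count=0 queue=[T4] holders={T3,T7,T8}
Step 7: wait(T1) -> count=0 queue=[T4,T1] holders={T3,T7,T8}
Step 8: signal(T8) -> count=0 queue=[T1] holders={T3,T4,T7}
Step 9: signal(T4) -> count=0 queue=[] holders={T1,T3,T7}
Step 10: wait(T2) -> count=0 queue=[T2] holders={T1,T3,T7}
Final holders: T1,T3,T7

Answer: T1,T3,T7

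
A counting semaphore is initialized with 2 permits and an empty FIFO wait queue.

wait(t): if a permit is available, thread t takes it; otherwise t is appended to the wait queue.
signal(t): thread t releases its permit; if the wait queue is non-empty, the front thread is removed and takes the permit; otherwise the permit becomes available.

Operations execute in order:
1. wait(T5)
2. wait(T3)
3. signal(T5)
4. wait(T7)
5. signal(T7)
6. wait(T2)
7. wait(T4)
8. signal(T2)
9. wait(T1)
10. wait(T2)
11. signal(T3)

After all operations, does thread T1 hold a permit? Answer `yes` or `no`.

Answer: yes

Derivation:
Step 1: wait(T5) -> count=1 queue=[] holders={T5}
Step 2: wait(T3) -> count=0 queue=[] holders={T3,T5}
Step 3: signal(T5) -> count=1 queue=[] holders={T3}
Step 4: wait(T7) -> count=0 queue=[] holders={T3,T7}
Step 5: signal(T7) -> count=1 queue=[] holders={T3}
Step 6: wait(T2) -> count=0 queue=[] holders={T2,T3}
Step 7: wait(T4) -> count=0 queue=[T4] holders={T2,T3}
Step 8: signal(T2) -> count=0 queue=[] holders={T3,T4}
Step 9: wait(T1) -> count=0 queue=[T1] holders={T3,T4}
Step 10: wait(T2) -> count=0 queue=[T1,T2] holders={T3,T4}
Step 11: signal(T3) -> count=0 queue=[T2] holders={T1,T4}
Final holders: {T1,T4} -> T1 in holders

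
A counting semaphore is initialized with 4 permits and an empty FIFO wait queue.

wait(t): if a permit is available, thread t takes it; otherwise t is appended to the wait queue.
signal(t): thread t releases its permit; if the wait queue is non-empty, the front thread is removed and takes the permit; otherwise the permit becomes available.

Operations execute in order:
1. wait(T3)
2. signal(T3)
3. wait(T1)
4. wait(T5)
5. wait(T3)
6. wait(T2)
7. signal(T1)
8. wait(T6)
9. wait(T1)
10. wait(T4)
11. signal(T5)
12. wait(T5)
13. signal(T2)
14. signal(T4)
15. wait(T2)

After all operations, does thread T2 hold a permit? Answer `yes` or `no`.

Answer: no

Derivation:
Step 1: wait(T3) -> count=3 queue=[] holders={T3}
Step 2: signal(T3) -> count=4 queue=[] holders={none}
Step 3: wait(T1) -> count=3 queue=[] holders={T1}
Step 4: wait(T5) -> count=2 queue=[] holders={T1,T5}
Step 5: wait(T3) -> count=1 queue=[] holders={T1,T3,T5}
Step 6: wait(T2) -> count=0 queue=[] holders={T1,T2,T3,T5}
Step 7: signal(T1) -> count=1 queue=[] holders={T2,T3,T5}
Step 8: wait(T6) -> count=0 queue=[] holders={T2,T3,T5,T6}
Step 9: wait(T1) -> count=0 queue=[T1] holders={T2,T3,T5,T6}
Step 10: wait(T4) -> count=0 queue=[T1,T4] holders={T2,T3,T5,T6}
Step 11: signal(T5) -> count=0 queue=[T4] holders={T1,T2,T3,T6}
Step 12: wait(T5) -> count=0 queue=[T4,T5] holders={T1,T2,T3,T6}
Step 13: signal(T2) -> count=0 queue=[T5] holders={T1,T3,T4,T6}
Step 14: signal(T4) -> count=0 queue=[] holders={T1,T3,T5,T6}
Step 15: wait(T2) -> count=0 queue=[T2] holders={T1,T3,T5,T6}
Final holders: {T1,T3,T5,T6} -> T2 not in holders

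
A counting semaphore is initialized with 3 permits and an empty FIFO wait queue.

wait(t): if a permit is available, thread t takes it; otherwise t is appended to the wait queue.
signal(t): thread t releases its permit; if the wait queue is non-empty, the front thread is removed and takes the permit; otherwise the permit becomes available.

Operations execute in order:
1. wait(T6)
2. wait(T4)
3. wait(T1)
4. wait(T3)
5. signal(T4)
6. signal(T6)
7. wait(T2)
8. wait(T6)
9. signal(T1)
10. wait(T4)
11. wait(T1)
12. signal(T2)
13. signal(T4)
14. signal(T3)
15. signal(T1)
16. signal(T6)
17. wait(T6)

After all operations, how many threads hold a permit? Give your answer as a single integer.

Answer: 1

Derivation:
Step 1: wait(T6) -> count=2 queue=[] holders={T6}
Step 2: wait(T4) -> count=1 queue=[] holders={T4,T6}
Step 3: wait(T1) -> count=0 queue=[] holders={T1,T4,T6}
Step 4: wait(T3) -> count=0 queue=[T3] holders={T1,T4,T6}
Step 5: signal(T4) -> count=0 queue=[] holders={T1,T3,T6}
Step 6: signal(T6) -> count=1 queue=[] holders={T1,T3}
Step 7: wait(T2) -> count=0 queue=[] holders={T1,T2,T3}
Step 8: wait(T6) -> count=0 queue=[T6] holders={T1,T2,T3}
Step 9: signal(T1) -> count=0 queue=[] holders={T2,T3,T6}
Step 10: wait(T4) -> count=0 queue=[T4] holders={T2,T3,T6}
Step 11: wait(T1) -> count=0 queue=[T4,T1] holders={T2,T3,T6}
Step 12: signal(T2) -> count=0 queue=[T1] holders={T3,T4,T6}
Step 13: signal(T4) -> count=0 queue=[] holders={T1,T3,T6}
Step 14: signal(T3) -> count=1 queue=[] holders={T1,T6}
Step 15: signal(T1) -> count=2 queue=[] holders={T6}
Step 16: signal(T6) -> count=3 queue=[] holders={none}
Step 17: wait(T6) -> count=2 queue=[] holders={T6}
Final holders: {T6} -> 1 thread(s)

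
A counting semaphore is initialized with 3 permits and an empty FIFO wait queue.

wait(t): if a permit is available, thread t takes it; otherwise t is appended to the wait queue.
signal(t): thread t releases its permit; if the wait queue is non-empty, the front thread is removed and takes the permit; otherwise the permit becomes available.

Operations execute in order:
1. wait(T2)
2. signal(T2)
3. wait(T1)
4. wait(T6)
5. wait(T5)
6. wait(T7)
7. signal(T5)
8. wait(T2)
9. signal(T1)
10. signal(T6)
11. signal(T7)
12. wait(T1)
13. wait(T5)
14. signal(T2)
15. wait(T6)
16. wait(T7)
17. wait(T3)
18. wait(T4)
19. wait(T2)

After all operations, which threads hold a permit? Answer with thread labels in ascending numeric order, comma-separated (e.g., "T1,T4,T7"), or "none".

Step 1: wait(T2) -> count=2 queue=[] holders={T2}
Step 2: signal(T2) -> count=3 queue=[] holders={none}
Step 3: wait(T1) -> count=2 queue=[] holders={T1}
Step 4: wait(T6) -> count=1 queue=[] holders={T1,T6}
Step 5: wait(T5) -> count=0 queue=[] holders={T1,T5,T6}
Step 6: wait(T7) -> count=0 queue=[T7] holders={T1,T5,T6}
Step 7: signal(T5) -> count=0 queue=[] holders={T1,T6,T7}
Step 8: wait(T2) -> count=0 queue=[T2] holders={T1,T6,T7}
Step 9: signal(T1) -> count=0 queue=[] holders={T2,T6,T7}
Step 10: signal(T6) -> count=1 queue=[] holders={T2,T7}
Step 11: signal(T7) -> count=2 queue=[] holders={T2}
Step 12: wait(T1) -> count=1 queue=[] holders={T1,T2}
Step 13: wait(T5) -> count=0 queue=[] holders={T1,T2,T5}
Step 14: signal(T2) -> count=1 queue=[] holders={T1,T5}
Step 15: wait(T6) -> count=0 queue=[] holders={T1,T5,T6}
Step 16: wait(T7) -> count=0 queue=[T7] holders={T1,T5,T6}
Step 17: wait(T3) -> count=0 queue=[T7,T3] holders={T1,T5,T6}
Step 18: wait(T4) -> count=0 queue=[T7,T3,T4] holders={T1,T5,T6}
Step 19: wait(T2) -> count=0 queue=[T7,T3,T4,T2] holders={T1,T5,T6}
Final holders: T1,T5,T6

Answer: T1,T5,T6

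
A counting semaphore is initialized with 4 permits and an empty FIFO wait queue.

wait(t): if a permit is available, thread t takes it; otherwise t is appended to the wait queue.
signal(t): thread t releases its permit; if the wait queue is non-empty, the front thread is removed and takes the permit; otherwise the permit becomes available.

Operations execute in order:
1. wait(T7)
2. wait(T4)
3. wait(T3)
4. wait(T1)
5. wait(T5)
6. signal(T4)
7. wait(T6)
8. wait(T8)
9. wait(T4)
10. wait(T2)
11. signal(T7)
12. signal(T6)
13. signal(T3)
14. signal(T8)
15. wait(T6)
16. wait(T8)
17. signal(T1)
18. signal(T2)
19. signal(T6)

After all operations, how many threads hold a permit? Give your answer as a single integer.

Step 1: wait(T7) -> count=3 queue=[] holders={T7}
Step 2: wait(T4) -> count=2 queue=[] holders={T4,T7}
Step 3: wait(T3) -> count=1 queue=[] holders={T3,T4,T7}
Step 4: wait(T1) -> count=0 queue=[] holders={T1,T3,T4,T7}
Step 5: wait(T5) -> count=0 queue=[T5] holders={T1,T3,T4,T7}
Step 6: signal(T4) -> count=0 queue=[] holders={T1,T3,T5,T7}
Step 7: wait(T6) -> count=0 queue=[T6] holders={T1,T3,T5,T7}
Step 8: wait(T8) -> count=0 queue=[T6,T8] holders={T1,T3,T5,T7}
Step 9: wait(T4) -> count=0 queue=[T6,T8,T4] holders={T1,T3,T5,T7}
Step 10: wait(T2) -> count=0 queue=[T6,T8,T4,T2] holders={T1,T3,T5,T7}
Step 11: signal(T7) -> count=0 queue=[T8,T4,T2] holders={T1,T3,T5,T6}
Step 12: signal(T6) -> count=0 queue=[T4,T2] holders={T1,T3,T5,T8}
Step 13: signal(T3) -> count=0 queue=[T2] holders={T1,T4,T5,T8}
Step 14: signal(T8) -> count=0 queue=[] holders={T1,T2,T4,T5}
Step 15: wait(T6) -> count=0 queue=[T6] holders={T1,T2,T4,T5}
Step 16: wait(T8) -> count=0 queue=[T6,T8] holders={T1,T2,T4,T5}
Step 17: signal(T1) -> count=0 queue=[T8] holders={T2,T4,T5,T6}
Step 18: signal(T2) -> count=0 queue=[] holders={T4,T5,T6,T8}
Step 19: signal(T6) -> count=1 queue=[] holders={T4,T5,T8}
Final holders: {T4,T5,T8} -> 3 thread(s)

Answer: 3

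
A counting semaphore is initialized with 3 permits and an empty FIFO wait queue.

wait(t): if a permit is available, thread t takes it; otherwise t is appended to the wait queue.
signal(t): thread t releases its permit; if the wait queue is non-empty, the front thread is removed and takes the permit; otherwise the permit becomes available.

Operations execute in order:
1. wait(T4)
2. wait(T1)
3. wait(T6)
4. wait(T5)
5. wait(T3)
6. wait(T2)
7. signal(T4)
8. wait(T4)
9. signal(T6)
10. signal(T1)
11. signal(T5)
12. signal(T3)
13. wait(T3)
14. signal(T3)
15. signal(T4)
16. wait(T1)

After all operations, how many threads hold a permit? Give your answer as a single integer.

Step 1: wait(T4) -> count=2 queue=[] holders={T4}
Step 2: wait(T1) -> count=1 queue=[] holders={T1,T4}
Step 3: wait(T6) -> count=0 queue=[] holders={T1,T4,T6}
Step 4: wait(T5) -> count=0 queue=[T5] holders={T1,T4,T6}
Step 5: wait(T3) -> count=0 queue=[T5,T3] holders={T1,T4,T6}
Step 6: wait(T2) -> count=0 queue=[T5,T3,T2] holders={T1,T4,T6}
Step 7: signal(T4) -> count=0 queue=[T3,T2] holders={T1,T5,T6}
Step 8: wait(T4) -> count=0 queue=[T3,T2,T4] holders={T1,T5,T6}
Step 9: signal(T6) -> count=0 queue=[T2,T4] holders={T1,T3,T5}
Step 10: signal(T1) -> count=0 queue=[T4] holders={T2,T3,T5}
Step 11: signal(T5) -> count=0 queue=[] holders={T2,T3,T4}
Step 12: signal(T3) -> count=1 queue=[] holders={T2,T4}
Step 13: wait(T3) -> count=0 queue=[] holders={T2,T3,T4}
Step 14: signal(T3) -> count=1 queue=[] holders={T2,T4}
Step 15: signal(T4) -> count=2 queue=[] holders={T2}
Step 16: wait(T1) -> count=1 queue=[] holders={T1,T2}
Final holders: {T1,T2} -> 2 thread(s)

Answer: 2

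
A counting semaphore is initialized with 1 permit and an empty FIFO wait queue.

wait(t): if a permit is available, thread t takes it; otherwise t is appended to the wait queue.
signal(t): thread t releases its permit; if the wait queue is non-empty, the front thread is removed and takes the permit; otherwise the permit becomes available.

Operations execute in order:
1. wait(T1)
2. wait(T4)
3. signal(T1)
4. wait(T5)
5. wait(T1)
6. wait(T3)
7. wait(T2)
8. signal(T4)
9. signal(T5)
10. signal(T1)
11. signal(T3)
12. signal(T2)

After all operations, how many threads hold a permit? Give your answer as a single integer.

Step 1: wait(T1) -> count=0 queue=[] holders={T1}
Step 2: wait(T4) -> count=0 queue=[T4] holders={T1}
Step 3: signal(T1) -> count=0 queue=[] holders={T4}
Step 4: wait(T5) -> count=0 queue=[T5] holders={T4}
Step 5: wait(T1) -> count=0 queue=[T5,T1] holders={T4}
Step 6: wait(T3) -> count=0 queue=[T5,T1,T3] holders={T4}
Step 7: wait(T2) -> count=0 queue=[T5,T1,T3,T2] holders={T4}
Step 8: signal(T4) -> count=0 queue=[T1,T3,T2] holders={T5}
Step 9: signal(T5) -> count=0 queue=[T3,T2] holders={T1}
Step 10: signal(T1) -> count=0 queue=[T2] holders={T3}
Step 11: signal(T3) -> count=0 queue=[] holders={T2}
Step 12: signal(T2) -> count=1 queue=[] holders={none}
Final holders: {none} -> 0 thread(s)

Answer: 0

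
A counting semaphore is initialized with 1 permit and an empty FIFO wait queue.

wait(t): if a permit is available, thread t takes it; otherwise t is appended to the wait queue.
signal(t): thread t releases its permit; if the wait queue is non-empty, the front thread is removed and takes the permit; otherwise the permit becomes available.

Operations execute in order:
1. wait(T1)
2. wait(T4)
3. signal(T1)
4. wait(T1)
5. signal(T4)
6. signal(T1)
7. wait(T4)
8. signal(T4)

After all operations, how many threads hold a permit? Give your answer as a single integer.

Step 1: wait(T1) -> count=0 queue=[] holders={T1}
Step 2: wait(T4) -> count=0 queue=[T4] holders={T1}
Step 3: signal(T1) -> count=0 queue=[] holders={T4}
Step 4: wait(T1) -> count=0 queue=[T1] holders={T4}
Step 5: signal(T4) -> count=0 queue=[] holders={T1}
Step 6: signal(T1) -> count=1 queue=[] holders={none}
Step 7: wait(T4) -> count=0 queue=[] holders={T4}
Step 8: signal(T4) -> count=1 queue=[] holders={none}
Final holders: {none} -> 0 thread(s)

Answer: 0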